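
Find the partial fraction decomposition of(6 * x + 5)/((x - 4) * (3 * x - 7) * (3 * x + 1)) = 9/(104*(3*x + 1)) - 57/(40*(3*x - 7)) + 29/(65*(x - 4))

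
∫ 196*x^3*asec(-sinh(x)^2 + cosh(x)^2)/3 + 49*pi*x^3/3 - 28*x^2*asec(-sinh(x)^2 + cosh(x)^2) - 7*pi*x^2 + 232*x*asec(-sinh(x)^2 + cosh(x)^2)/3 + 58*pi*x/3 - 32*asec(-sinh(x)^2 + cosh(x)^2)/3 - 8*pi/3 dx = 49*pi*x^4/12 - 7*pi*x^3/3 + 29*pi*x^2/3 - 8*pi*x/3 + C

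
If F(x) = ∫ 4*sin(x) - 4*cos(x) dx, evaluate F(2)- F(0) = -4*sin(2) - 4*cos(2) + 4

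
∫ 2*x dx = x^2 + C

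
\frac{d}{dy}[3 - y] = -1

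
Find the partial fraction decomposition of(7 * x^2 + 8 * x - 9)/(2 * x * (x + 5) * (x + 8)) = 125/(16*(x + 8)) - 21/(5*(x + 5)) - 9/(80*x)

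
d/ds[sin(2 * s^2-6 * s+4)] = 2*(2*s - 3)*cos(2*s^2 - 6*s + 4)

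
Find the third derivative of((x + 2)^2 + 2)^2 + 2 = 24*x + 48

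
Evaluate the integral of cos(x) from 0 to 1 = sin(1)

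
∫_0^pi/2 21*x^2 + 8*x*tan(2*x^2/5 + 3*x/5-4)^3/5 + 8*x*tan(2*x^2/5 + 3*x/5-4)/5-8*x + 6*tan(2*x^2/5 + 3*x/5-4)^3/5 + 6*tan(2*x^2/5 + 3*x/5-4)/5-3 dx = -pi^2 - 3*pi/2 - tan(4)^2 + tan(-4 + 3*pi/10 + pi^2/10)^2 + 7*pi^3/8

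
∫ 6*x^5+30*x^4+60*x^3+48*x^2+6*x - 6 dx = x^6 + 6*x^5 + 15*x^4 + 16*x^3 + 3*x^2 - 6*x + C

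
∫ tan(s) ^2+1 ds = tan(s) + C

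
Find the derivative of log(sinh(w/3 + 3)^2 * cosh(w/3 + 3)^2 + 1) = 4*sinh(4*w/3 + 12)/(3*(cosh(4*w/3 + 12) + 7))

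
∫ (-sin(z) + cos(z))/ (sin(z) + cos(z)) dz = log(3*sin(z) + 3*cos(z)) + C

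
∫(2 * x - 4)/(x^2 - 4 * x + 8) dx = log((x - 2)^2 + 4) + C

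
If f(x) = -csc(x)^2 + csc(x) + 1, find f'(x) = (-1 + 2/sin(x))*cos(x)/sin(x)^2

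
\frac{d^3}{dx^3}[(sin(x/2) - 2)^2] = -sin(x)/2 + cos(x/2)/2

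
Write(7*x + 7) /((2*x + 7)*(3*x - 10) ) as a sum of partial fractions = 91/(41*(3*x - 10)) + 35/(41*(2*x + 7))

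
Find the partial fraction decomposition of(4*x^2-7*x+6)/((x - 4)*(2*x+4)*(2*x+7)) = 53/(15*(2*x + 7)) - 1/(x + 2) + 7/(30*(x - 4))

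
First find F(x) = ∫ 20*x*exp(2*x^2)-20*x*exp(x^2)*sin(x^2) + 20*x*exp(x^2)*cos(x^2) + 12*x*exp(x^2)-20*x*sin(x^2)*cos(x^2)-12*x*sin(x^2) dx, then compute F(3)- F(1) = -5*(cos(1) + E)^2 - 6*E + 6*cos(9) - 6*cos(1) + 6*exp(9) + 5*(cos(9) + exp(9))^2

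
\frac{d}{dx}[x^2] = 2*x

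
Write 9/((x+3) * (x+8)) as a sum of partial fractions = -9/(5*(x + 8)) + 9/(5*(x + 3))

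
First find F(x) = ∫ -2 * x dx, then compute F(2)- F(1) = -3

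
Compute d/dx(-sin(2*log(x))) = -2*cos(2*log(x))/x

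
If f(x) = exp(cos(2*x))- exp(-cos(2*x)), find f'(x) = (-2*exp(2*cos(2*x))*sin(2*x) - 2*sin(2*x))*exp(-cos(2*x))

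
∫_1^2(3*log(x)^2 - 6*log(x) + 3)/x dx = (-1 + log(2))^3 + 1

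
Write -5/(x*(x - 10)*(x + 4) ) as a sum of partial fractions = -5/(56*(x + 4)) - 1/(28*(x - 10)) + 1/(8*x)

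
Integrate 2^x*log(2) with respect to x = 2^x + C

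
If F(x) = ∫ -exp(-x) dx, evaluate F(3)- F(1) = -exp(-1) + exp(-3)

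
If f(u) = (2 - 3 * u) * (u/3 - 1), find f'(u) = 11/3 - 2*u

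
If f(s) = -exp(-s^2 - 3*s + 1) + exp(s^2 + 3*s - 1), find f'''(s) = (8*s^3*exp(2*s^2 + 6*s - 2) + 8*s^3 + 36*s^2*exp(2*s^2 + 6*s - 2) + 36*s^2 + 66*s*exp(2*s^2 + 6*s - 2) + 42*s + 45*exp(2*s^2 + 6*s - 2) + 9)*exp(-s^2 - 3*s + 1)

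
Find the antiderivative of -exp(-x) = exp(-x) + C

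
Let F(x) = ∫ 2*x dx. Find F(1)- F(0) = 1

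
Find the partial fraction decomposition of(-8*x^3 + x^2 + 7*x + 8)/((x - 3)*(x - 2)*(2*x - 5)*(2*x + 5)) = -487/(990*(2*x + 5)) + 373/(10*(2*x - 5)) - 38/(9*(x - 2)) - 178/(11*(x - 3))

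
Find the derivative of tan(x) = cos(x)^(-2)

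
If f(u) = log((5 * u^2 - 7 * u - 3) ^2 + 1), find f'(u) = (100*u^3 - 210*u^2 + 38*u + 42)/(25*u^4 - 70*u^3 + 19*u^2 + 42*u + 10)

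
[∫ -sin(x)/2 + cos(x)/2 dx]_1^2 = sqrt(2)*(-sin(pi/4 + 1) + sin(pi/4 + 2))/2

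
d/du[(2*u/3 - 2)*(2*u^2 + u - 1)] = 4*u^2 - 20*u/3 - 8/3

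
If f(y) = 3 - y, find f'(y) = -1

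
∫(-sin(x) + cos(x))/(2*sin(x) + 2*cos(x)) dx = log(sin(x + pi/4))/2 + C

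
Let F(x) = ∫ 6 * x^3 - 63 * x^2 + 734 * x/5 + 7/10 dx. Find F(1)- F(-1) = -203/5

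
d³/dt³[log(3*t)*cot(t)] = (-6*t^3*log(t)*cot(t)^4 - 8*t^3*log(t)*cot(t)^2 - 2*t^3*log(t) - 6*t^3*log(3)*cot(t)^4 - 8*t^3*log(3)*cot(t)^2 - 2*t^3*log(3) + 6*t^2*cot(t)^3 + 6*t^2*cot(t) + 3*t*cot(t)^2 + 3*t + 2*cot(t))/t^3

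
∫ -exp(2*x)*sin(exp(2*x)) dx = cos(exp(2*x))/2 + C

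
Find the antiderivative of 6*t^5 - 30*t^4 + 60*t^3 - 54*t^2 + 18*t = t^6 - 6*t^5 + 15*t^4 - 18*t^3 + 9*t^2 + C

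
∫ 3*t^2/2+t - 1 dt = t^3/2 + t^2/2 - t + C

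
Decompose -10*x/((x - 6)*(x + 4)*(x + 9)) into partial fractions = 6/(5*(x + 9)) - 4/(5*(x + 4)) - 2/(5*(x - 6))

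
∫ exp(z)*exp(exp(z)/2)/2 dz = exp(exp(z)/2) + C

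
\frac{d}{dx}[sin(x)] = cos(x)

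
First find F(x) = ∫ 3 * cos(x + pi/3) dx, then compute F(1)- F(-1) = 3*sin(1)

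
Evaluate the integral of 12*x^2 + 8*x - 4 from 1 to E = (-4 + 4*E)*(1 + E)^2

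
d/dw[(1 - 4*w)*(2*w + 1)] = -16*w - 2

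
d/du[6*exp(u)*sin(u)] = 6*sqrt(2)*exp(u)*sin(u + pi/4)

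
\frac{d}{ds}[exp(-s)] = -exp(-s)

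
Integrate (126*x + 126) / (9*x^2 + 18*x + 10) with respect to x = 7*log(9*(x + 1)^2 + 1) + C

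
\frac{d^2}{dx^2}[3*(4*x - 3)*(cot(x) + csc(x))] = 3*(-4*x + 8*x*cos(x)/sin(x)^2 + 8*x/sin(x)^2 + 3 - 8*cos(x)/sin(x) - 8/sin(x) - 6*cos(x)/sin(x)^2 - 6/sin(x)^2)/sin(x)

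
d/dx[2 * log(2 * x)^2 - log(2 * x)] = (4*log(x) - 1 + 4*log(2))/x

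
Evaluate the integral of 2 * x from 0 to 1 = 1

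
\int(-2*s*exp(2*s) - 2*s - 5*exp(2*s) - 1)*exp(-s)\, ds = -2*(2*s + 3)*sinh(s) + C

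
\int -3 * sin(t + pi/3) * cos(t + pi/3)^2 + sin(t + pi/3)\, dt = cos(t + pi/3)^3 - cos(t + pi/3) + C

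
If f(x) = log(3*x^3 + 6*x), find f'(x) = (3*x^2 + 2)/(x^3 + 2*x)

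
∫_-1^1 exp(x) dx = E - exp(-1)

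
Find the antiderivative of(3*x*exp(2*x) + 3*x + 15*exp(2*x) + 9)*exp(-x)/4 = 3*(x + 4)*sinh(x)/2 + C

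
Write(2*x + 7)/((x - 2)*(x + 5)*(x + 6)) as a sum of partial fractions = -5/(8*(x + 6)) + 3/(7*(x + 5)) + 11/(56*(x - 2))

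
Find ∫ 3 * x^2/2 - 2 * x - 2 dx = x^3/2 - x^2 - 2*x + C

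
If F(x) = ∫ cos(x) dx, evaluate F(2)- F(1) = -sin(1) + sin(2)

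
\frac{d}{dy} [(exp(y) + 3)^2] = 2*exp(2*y) + 6*exp(y)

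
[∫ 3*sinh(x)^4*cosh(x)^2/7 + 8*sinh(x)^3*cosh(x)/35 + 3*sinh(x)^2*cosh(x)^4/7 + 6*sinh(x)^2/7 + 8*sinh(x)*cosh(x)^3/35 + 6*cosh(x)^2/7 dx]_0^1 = -1/70 + cosh(4)/70 + sinh(1)^3*cosh(1)^3/7 + 3*sinh(2)/7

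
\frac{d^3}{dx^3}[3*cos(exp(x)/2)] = 3*(exp(2*x)*sin(exp(x)/2) - 6*exp(x)*cos(exp(x)/2) - 4*sin(exp(x)/2))*exp(x)/8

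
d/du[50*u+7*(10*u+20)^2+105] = 1400*u + 2850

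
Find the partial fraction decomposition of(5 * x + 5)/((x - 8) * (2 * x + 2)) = 5/(2*(x - 8))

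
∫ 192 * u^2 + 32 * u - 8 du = 64*u^3 + 16*u^2 - 8*u + C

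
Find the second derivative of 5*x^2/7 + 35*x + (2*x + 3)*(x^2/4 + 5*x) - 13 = 3*x + 321/14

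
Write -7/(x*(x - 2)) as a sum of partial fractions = -7/(2*(x - 2)) + 7/(2*x)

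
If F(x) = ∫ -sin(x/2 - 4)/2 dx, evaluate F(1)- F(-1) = cos(7/2) - cos(9/2)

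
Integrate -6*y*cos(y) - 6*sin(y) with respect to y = -6*y*sin(y) + C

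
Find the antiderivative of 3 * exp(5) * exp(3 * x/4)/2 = 2*exp(3*x/4 + 5) + C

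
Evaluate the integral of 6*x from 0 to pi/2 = 3*pi^2/4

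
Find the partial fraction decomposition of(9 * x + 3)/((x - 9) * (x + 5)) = 3/(x + 5) + 6/(x - 9)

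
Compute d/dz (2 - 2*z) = -2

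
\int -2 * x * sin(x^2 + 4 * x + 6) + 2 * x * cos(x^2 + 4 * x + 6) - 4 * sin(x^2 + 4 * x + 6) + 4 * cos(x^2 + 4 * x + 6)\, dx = sin((x + 2)^2 + 2) + cos((x + 2)^2 + 2) + C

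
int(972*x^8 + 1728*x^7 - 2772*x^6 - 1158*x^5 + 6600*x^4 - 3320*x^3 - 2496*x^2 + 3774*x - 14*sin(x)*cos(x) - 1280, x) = 108*x^9 + 216*x^8 - 396*x^7 - 193*x^6 + 1320*x^5 - 830*x^4 - 832*x^3 + 1887*x^2 - 1280*x + 7*cos(x)^2 + C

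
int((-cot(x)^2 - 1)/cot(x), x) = log(3*cot(x)) + C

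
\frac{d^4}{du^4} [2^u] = 2^u*log(2)^4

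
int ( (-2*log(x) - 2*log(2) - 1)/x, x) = (-log(2*x) - 1)*log(2*x) + C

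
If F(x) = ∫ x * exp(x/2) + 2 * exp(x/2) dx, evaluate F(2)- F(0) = 4*E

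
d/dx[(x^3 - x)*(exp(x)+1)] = x^3*exp(x) + 3*x^2*exp(x) + 3*x^2 - x*exp(x) - exp(x) - 1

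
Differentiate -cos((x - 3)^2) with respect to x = 2*(x - 3)*sin(x^2 - 6*x + 9)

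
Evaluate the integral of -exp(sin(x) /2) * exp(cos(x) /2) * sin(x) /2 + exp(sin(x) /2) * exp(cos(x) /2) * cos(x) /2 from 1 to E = -exp(cos(1)/2 + sin(1)/2) + exp(cos(E)/2 + sin(E)/2)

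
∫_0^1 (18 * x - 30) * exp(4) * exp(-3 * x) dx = -8*exp(4) + 2*E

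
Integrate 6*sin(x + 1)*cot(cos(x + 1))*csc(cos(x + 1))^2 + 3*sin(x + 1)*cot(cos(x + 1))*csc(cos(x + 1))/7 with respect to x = 3*(7*csc(cos(x + 1)) + 1)*csc(cos(x + 1))/7 + C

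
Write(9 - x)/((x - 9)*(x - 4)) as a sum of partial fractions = -1/(x - 4)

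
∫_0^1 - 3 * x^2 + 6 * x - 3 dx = -1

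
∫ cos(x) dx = sin(x) + C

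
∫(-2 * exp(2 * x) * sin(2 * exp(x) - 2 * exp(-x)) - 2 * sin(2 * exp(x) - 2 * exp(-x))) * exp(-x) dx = cos(4*sinh(x)) + C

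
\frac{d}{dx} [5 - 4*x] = -4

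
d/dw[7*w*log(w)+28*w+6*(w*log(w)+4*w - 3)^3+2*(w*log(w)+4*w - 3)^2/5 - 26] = 18*w^2*log(w)^3 + 234*w^2*log(w)^2 + 1008*w^2*log(w) + 1440*w^2 - 536*w*log(w)^2/5 - 4824*w*log(w)/5 - 2144*w + 833*log(w)/5 + 833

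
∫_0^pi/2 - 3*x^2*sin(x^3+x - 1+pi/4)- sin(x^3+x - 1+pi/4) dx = -sin(pi/4 + 1) - cos(-pi^3/8 + pi/4 + 1)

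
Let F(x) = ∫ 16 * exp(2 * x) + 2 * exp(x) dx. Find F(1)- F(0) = -10 + 2*E + 8*exp(2)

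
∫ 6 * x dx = 3*x^2 + C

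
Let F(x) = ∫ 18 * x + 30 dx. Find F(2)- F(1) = 57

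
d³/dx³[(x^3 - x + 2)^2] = 120*x^3 - 48*x + 24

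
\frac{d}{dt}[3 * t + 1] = 3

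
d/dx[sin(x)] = cos(x)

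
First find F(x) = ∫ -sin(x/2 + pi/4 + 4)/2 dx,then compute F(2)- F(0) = -cos(pi/4 + 4) + cos(pi/4 + 5)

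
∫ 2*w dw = w^2 + C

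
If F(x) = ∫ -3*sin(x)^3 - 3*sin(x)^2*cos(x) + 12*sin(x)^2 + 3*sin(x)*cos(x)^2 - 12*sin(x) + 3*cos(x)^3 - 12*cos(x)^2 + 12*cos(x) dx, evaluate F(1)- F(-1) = (-2 + cos(1) + sin(1))^3 - (-2 - sin(1) + cos(1))^3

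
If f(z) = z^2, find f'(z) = 2*z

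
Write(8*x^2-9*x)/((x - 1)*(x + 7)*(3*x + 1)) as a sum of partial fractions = -7/(16*(3*x + 1)) + 91/(32*(x + 7)) - 1/(32*(x - 1))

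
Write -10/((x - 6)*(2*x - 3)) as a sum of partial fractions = 20/(9*(2*x - 3)) - 10/(9*(x - 6))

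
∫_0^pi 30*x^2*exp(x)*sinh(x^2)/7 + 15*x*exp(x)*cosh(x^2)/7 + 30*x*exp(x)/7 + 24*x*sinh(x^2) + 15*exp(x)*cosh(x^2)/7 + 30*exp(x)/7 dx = -36 + (2 + cosh(pi^2))*(12 + 15*pi*exp(pi)/7)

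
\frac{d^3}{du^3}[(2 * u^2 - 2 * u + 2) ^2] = 96*u - 48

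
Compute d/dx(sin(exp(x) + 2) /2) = exp(x)*cos(exp(x) + 2)/2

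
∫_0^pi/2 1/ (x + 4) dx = -log(4) + log(pi/2 + 4)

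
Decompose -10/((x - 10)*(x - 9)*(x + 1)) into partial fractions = -1/(11*(x + 1)) + 1/(x - 9) - 10/(11*(x - 10))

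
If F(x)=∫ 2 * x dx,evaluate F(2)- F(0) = 4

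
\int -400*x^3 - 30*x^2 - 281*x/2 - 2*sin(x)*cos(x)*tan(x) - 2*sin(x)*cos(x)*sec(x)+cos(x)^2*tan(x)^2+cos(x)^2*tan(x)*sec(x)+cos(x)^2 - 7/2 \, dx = 10*x^2 + x/2 + (sin(x) + 1)*cos(x) - (20*x^2 + x + 8)^2/4 + C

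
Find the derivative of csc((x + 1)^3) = -6*(x + 1)^2*cos(x^3 + 3*x^2 + 3*x + 1)/(1 - cos(2*x^3 + 6*x^2 + 6*x + 2))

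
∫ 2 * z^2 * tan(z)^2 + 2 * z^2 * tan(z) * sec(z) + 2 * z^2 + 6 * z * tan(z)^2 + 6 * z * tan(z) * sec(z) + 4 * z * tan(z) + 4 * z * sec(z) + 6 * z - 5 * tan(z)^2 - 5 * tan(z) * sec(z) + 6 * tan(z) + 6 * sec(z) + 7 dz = 12*z + (tan(z) + sec(z))*(2*z^2 + 6*z - 5) + C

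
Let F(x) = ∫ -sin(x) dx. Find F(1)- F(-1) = 0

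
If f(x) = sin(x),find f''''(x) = sin(x)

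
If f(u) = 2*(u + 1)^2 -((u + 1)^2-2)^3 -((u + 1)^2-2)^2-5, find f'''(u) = -120*u^3 - 360*u^2 - 240*u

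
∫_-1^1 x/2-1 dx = -2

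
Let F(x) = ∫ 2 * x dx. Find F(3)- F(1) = 8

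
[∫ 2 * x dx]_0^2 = 4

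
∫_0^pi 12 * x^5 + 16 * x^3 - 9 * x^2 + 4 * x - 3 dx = -2 + pi + pi^3 + 2*(-1 + pi + pi^3)^2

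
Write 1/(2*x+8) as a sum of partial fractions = 1/(2*(x + 4))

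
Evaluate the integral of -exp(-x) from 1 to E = -exp(-1) + exp(-E)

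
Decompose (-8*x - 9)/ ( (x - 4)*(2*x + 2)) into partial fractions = 1/(10*(x + 1)) - 41/(10*(x - 4))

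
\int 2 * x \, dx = x^2 + C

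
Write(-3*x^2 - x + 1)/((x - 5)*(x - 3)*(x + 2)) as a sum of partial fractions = -9/(35*(x + 2)) + 29/(10*(x - 3)) - 79/(14*(x - 5))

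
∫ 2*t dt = t^2 + C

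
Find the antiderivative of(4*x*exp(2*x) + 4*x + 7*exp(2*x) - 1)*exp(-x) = 2*(4*x + 3)*sinh(x) + C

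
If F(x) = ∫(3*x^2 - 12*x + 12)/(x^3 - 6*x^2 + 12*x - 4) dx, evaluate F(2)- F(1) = -log(3) + log(4)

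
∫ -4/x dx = -4*log(x) + C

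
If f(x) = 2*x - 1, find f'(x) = 2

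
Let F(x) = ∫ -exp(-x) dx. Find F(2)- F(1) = -exp(-1) + exp(-2)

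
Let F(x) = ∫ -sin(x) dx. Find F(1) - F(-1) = 0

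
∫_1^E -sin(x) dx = cos(E) - cos(1)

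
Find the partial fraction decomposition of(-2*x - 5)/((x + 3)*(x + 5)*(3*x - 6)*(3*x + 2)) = 33/(728*(3*x + 2)) - 5/(546*(x + 5)) + 1/(210*(x + 3)) - 3/(280*(x - 2))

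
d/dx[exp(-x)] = -exp(-x)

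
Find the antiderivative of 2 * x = x^2 + C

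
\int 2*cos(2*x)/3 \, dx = sin(2*x)/3 + C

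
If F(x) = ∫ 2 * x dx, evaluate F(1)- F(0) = 1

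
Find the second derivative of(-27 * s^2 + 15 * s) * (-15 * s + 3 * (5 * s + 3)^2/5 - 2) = -4860*s^2 + 864*s - 468/5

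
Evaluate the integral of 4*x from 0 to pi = 2*pi^2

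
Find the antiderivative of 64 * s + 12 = 32*s^2 + 12*s + C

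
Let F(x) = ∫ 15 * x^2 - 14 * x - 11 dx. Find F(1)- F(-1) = -12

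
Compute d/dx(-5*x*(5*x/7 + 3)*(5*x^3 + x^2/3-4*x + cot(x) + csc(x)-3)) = -625*x^4/7 - 6400*x^3/21 + 25*x^2*cot(x)^2/7 + 25*x^2*cot(x)*csc(x)/7 + 220*x^2/7 + 15*x*cot(x)^2 + 15*x*cot(x)*csc(x) - 50*x*cot(x)/7 - 50*x*csc(x)/7 + 1095*x/7 - 15*cot(x) - 15*csc(x) + 45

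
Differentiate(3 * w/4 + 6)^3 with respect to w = 81*w^2/64 + 81*w/4 + 81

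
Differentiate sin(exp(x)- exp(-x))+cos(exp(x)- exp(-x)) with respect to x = sqrt(2)*(exp(2*x) + 1)*exp(-x)*cos(exp(x) + pi/4 - exp(-x))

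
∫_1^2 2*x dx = 3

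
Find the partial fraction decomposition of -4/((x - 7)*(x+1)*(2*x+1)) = 16/(15*(2*x + 1)) - 1/(2*(x + 1)) - 1/(30*(x - 7))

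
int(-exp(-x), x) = exp(-x) + C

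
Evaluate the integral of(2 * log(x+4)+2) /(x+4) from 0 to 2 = -2*log(4) - log(4)^2 + log(6)^2 + 2*log(6)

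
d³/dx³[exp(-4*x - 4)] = -64*exp(-4*x - 4)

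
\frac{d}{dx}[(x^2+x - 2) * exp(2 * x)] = 2*x^2*exp(2*x) + 4*x*exp(2*x) - 3*exp(2*x)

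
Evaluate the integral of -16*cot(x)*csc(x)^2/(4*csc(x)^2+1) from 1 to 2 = -2*log(1 + 4/sin(1)^2) + 2*log(1 + 4/sin(2)^2)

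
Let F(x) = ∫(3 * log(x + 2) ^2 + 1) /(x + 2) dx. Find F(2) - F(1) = -log(3)^3 - log(3) + log(4) + log(4)^3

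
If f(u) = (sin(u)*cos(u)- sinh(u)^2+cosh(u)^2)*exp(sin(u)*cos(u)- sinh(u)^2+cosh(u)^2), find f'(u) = E*(sin(4*u)/4 + 2*cos(2*u))*exp(sin(2*u)/2)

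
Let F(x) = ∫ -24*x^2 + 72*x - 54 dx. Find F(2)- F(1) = -2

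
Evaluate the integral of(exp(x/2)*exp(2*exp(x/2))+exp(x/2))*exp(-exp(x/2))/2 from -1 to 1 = -exp(exp(-1/2)) - exp(-exp(1/2)) + exp(-exp(-1/2)) + exp(exp(1/2))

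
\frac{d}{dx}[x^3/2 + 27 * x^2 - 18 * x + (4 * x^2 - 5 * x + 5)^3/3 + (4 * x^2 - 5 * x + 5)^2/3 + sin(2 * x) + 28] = 128*x^5 - 400*x^4 + 2224*x^3/3 - 1527*x^2/2 + 1642*x/3 + 2*cos(2*x) - 479/3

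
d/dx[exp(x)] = exp(x)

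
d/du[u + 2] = 1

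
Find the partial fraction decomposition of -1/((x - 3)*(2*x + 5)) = 2/(11*(2*x + 5)) - 1/(11*(x - 3))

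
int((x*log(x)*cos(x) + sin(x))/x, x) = log(x)*sin(x) + C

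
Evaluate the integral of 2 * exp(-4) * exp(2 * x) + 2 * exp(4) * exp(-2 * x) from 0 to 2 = -exp(-4) + exp(4)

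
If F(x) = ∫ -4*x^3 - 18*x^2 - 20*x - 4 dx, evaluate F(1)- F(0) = -21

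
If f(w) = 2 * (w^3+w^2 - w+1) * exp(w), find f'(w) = 2*w^3*exp(w) + 8*w^2*exp(w) + 2*w*exp(w)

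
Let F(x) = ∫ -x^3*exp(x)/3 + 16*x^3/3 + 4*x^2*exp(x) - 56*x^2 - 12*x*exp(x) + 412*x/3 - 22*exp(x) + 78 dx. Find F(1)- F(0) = 388/3 - 52*E/3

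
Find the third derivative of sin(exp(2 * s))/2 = 4*(-exp(4*s)*cos(exp(2*s)) - 3*exp(2*s)*sin(exp(2*s)) + cos(exp(2*s)))*exp(2*s)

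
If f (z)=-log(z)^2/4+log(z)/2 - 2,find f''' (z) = (5 - 2*log(z))/(2*z^3)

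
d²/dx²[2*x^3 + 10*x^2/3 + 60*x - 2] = 12*x + 20/3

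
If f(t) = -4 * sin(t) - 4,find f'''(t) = 4*cos(t)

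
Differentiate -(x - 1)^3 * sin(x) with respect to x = (x - 1)^2*(-x*cos(x) - 3*sin(x) + cos(x))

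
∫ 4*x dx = 2*x^2 + C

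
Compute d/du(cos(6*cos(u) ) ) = 6*sin(u)*sin(6*cos(u))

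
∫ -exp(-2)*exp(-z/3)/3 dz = exp(-z/3 - 2) + C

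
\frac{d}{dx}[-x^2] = -2*x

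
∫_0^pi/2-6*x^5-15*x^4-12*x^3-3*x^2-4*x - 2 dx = -(pi/2 + pi^2/4)^3 - pi^2/2 - pi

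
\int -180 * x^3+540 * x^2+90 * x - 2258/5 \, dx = -45*x^4 + 180*x^3 + 45*x^2 - 2258*x/5 + C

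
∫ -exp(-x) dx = exp(-x) + C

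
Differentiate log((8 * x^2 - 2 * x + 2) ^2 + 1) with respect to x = (256*x^3 - 96*x^2 + 72*x - 8)/(64*x^4 - 32*x^3 + 36*x^2 - 8*x + 5)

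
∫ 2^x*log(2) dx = 2^x + C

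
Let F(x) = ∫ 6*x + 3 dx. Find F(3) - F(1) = 30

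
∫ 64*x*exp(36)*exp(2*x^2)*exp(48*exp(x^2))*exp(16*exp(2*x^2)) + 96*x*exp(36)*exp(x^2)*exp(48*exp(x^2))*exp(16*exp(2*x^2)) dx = exp(4*(2*exp(x^2) + 3)^2) + C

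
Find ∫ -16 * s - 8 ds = -8*s^2 - 8*s + C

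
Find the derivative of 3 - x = -1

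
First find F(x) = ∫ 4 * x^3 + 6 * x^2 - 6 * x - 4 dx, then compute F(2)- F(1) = 16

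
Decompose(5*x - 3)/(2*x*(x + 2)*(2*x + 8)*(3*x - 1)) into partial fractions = -9/(91*(3*x - 1)) + 23/(416*(x + 4)) - 13/(112*(x + 2)) + 3/(32*x)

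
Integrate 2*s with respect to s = s^2 + C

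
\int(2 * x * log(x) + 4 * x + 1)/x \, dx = (2*x + 1)*(log(x) + 1) + C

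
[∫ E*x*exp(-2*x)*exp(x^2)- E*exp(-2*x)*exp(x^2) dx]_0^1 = 1/2 - E/2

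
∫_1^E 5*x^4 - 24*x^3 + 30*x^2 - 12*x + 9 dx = -8 + (-3 + E)^2*(E + exp(3))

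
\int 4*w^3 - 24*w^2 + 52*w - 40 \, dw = w^4 - 8*w^3 + 26*w^2 - 40*w + C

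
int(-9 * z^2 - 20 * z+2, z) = -3*z^3 - 10*z^2 + 2*z + C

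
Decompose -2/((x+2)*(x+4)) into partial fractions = 1/(x + 4) - 1/(x + 2)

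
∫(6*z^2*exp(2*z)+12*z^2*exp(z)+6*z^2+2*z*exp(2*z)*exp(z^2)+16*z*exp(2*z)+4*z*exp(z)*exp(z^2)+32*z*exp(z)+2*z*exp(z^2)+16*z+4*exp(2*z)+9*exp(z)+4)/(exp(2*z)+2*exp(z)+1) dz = ((exp(z) + 1)*(2*z^3 + 8*z^2 + 4*z + exp(z^2) - 8) + exp(z))/(exp(z) + 1) + C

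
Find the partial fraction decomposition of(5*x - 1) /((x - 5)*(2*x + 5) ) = 9/(5*(2*x + 5)) + 8/(5*(x - 5))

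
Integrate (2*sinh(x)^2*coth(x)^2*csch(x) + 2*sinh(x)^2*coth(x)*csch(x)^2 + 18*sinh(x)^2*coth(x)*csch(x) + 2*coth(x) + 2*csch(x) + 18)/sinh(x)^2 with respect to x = -(cosh(x) + 1)*(18*sinh(x) + cosh(x) + 1)/sinh(x)^2 + C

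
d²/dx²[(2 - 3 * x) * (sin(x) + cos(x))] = 3*x*sin(x) + 3*x*cos(x) + 4*sin(x) - 8*cos(x)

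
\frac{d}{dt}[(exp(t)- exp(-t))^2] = (2*exp(4*t) - 2)*exp(-2*t)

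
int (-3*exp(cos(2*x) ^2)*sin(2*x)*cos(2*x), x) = 3*exp(cos(2*x)^2)/4 + C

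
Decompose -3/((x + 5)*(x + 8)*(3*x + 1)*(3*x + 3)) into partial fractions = -27/(644*(3*x + 1)) + 1/(483*(x + 8)) - 1/(168*(x + 5)) + 1/(56*(x + 1))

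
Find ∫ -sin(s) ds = cos(s) + C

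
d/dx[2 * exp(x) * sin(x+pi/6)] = 2*sqrt(2)*exp(x)*sin(x + 5*pi/12)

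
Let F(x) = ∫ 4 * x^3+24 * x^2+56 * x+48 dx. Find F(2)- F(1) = 203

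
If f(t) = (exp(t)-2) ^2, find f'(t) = 2*exp(2*t) - 4*exp(t)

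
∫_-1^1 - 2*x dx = 0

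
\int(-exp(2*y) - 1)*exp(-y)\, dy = -2*sinh(y) + C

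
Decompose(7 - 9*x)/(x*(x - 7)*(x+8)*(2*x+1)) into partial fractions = 92/(225*(2*x + 1)) - 79/(1800*(x + 8)) - 8/(225*(x - 7)) - 1/(8*x)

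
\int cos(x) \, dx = sin(x) + C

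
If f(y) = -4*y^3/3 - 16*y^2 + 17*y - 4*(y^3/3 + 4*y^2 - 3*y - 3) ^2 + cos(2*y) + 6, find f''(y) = -40*y^4/3 - 640*y^3/3 - 672*y^2 + 616*y - 4*cos(2*y) + 88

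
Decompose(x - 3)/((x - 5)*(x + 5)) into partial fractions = 4/(5*(x + 5)) + 1/(5*(x - 5))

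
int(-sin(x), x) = cos(x) + C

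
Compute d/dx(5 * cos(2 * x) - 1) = -10*sin(2*x)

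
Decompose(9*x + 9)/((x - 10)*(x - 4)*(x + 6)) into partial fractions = -9/(32*(x + 6)) - 3/(4*(x - 4)) + 33/(32*(x - 10))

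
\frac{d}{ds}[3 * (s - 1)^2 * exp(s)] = 3*s^2*exp(s) - 3*exp(s)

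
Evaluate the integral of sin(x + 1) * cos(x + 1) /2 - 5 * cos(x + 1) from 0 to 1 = -5*sin(2) + cos(2)/8 - cos(4)/8 + 5*sin(1)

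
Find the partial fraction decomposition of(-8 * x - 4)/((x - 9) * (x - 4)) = 36/(5*(x - 4)) - 76/(5*(x - 9))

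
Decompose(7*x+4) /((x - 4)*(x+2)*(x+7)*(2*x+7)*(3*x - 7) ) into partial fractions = -1647/(63700*(3*x - 7)) + 328/(11025*(2*x + 7)) - 9/(2156*(x + 7)) - 1/(117*(x + 2)) + 16/(2475*(x - 4))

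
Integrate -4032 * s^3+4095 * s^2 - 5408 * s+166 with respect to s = -1008*s^4 + 1365*s^3 - 2704*s^2 + 166*s + C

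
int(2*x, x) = x^2 + C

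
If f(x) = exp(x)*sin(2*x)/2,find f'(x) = (sin(2*x)/2 + cos(2*x))*exp(x)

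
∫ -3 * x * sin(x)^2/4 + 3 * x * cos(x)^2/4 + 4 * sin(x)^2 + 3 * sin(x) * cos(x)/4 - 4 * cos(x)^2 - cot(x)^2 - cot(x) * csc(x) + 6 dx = 7*x + (3*x/8 - 2)*sin(2*x) + cot(x) + csc(x) + C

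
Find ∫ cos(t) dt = sin(t) + C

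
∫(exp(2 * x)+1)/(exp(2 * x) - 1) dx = log(2*sinh(x)) + C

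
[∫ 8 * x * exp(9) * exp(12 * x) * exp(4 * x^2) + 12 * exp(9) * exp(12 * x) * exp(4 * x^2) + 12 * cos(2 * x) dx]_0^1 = -exp(9) + 6*sin(2) + exp(25)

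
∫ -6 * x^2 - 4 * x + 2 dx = -2*x^3 - 2*x^2 + 2*x + C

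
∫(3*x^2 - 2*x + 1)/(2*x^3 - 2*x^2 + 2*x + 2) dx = log(-x^3 + x^2 - x - 1)/2 + C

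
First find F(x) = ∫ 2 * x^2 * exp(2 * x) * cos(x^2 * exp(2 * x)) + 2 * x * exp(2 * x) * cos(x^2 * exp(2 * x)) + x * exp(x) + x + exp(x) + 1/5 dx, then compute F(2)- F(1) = -E + sin(4*exp(4)) - sin(exp(2)) + 17/10 + 2*exp(2)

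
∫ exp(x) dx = exp(x) + C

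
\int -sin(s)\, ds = cos(s) + C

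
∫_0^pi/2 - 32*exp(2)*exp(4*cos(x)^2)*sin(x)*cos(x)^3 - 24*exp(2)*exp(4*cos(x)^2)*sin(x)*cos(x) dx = -6*exp(6) + 2*exp(2)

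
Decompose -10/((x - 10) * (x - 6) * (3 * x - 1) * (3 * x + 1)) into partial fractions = 45/(589*(3*x + 1)) - 45/(493*(3*x - 1)) + 5/(646*(x - 6)) - 5/(1798*(x - 10))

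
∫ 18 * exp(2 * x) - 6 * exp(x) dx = (3*exp(x) - 1)^2 + C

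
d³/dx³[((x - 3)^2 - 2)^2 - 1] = 24*x - 72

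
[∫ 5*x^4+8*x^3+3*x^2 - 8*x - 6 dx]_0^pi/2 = (2 + (1 + pi/2)^2)*(-pi + pi^3/8)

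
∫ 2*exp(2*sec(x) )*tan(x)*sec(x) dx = exp(2*sec(x)) + C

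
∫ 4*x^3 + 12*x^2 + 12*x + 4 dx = x^4 + 4*x^3 + 6*x^2 + 4*x + C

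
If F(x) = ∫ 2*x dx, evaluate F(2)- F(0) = 4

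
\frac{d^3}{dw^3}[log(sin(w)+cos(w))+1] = 2*cos(w + pi/4)/sin(w + pi/4)^3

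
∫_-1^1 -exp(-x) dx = -E + exp(-1)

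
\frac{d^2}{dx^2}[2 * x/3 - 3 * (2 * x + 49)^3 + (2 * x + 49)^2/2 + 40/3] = -144*x - 3524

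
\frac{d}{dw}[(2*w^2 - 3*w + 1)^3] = 48*w^5 - 180*w^4 + 264*w^3 - 189*w^2 + 66*w - 9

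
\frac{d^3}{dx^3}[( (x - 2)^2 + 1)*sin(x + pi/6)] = -x^2*cos(x + pi/6) - 6*x*sin(x + pi/6) + 4*x*cos(x + pi/6) + 12*sin(x + pi/6) + cos(x + pi/6)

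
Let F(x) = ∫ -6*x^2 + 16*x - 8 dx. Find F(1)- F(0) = -2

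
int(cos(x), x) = sin(x) + C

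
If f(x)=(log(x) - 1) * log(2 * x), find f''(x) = (-2*log(x) - log(2) + 3)/x^2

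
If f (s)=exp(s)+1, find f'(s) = exp(s)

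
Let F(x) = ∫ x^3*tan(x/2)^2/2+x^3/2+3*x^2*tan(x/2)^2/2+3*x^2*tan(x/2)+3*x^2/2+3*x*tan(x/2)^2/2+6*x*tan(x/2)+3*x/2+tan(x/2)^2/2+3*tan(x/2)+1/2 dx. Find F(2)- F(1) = -8*tan(1/2) + 27*tan(1)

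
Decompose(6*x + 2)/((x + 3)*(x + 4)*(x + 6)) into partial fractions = -17/(3*(x + 6)) + 11/(x + 4) - 16/(3*(x + 3))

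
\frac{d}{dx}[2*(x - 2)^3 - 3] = 6*x^2 - 24*x + 24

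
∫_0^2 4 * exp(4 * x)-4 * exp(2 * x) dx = (-1 + exp(4))^2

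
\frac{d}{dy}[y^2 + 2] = 2*y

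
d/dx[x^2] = 2*x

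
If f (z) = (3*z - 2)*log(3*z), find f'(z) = (3*z*log(z) + 3*z + 3*z*log(3) - 2)/z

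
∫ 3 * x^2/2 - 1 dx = x^3/2 - x + C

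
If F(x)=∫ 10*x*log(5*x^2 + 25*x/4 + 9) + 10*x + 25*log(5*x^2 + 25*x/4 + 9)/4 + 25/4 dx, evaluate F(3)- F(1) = -81*log(81/4)/4 + 291*log(291/4)/4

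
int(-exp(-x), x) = exp(-x) + C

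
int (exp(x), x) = exp(x) + C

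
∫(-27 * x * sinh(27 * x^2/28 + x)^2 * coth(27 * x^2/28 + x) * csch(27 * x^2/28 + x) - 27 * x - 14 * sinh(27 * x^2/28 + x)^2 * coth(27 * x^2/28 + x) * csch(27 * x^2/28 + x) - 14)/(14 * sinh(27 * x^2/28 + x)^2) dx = coth(x*(27*x + 28)/28) + csch(x*(27*x + 28)/28) + C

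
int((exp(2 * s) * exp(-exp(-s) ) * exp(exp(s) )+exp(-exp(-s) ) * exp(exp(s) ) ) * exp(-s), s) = exp(2*sinh(s)) + C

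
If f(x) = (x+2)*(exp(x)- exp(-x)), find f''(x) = (x*exp(2*x) - x + 4*exp(2*x))*exp(-x)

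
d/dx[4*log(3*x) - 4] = 4/x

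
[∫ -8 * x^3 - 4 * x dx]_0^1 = -4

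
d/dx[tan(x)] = cos(x)^(-2)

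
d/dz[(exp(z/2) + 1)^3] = 3*exp(3*z/2)/2 + 3*exp(z/2)/2 + 3*exp(z)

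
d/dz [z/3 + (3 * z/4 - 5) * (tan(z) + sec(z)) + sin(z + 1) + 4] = 3*z*tan(z)^2/4 + 3*z*tan(z)*sec(z)/4 + 3*z/4 + cos(z + 1) - 5*tan(z)^2 - 5*tan(z)*sec(z) + 3*tan(z)/4 + 3*sec(z)/4 - 14/3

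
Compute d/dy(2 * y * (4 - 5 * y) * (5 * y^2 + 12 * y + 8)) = -200*y^3 - 240*y^2 + 32*y + 64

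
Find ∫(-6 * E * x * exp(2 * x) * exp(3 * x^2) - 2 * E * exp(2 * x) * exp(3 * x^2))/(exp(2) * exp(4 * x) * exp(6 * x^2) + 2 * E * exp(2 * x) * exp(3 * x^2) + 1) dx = 1/(exp(3*x^2 + 2*x + 1) + 1) + C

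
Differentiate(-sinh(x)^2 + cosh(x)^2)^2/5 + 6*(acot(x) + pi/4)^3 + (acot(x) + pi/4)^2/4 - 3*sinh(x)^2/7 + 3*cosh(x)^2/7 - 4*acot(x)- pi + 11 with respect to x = (-144*acot(x)^2 - 72*pi*acot(x) - 4*acot(x) - 9*pi^2 - pi + 32)/(8*x^2 + 8)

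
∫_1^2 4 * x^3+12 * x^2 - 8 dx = 35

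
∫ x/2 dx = x^2/4 + C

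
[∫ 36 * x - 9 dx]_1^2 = 45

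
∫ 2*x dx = x^2 + C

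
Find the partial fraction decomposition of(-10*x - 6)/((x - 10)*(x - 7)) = 76/(3*(x - 7)) - 106/(3*(x - 10))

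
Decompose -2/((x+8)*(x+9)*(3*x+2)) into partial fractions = -9/(275*(3*x + 2)) - 2/(25*(x + 9)) + 1/(11*(x + 8))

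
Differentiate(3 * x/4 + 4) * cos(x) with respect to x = -3*x*sin(x)/4 - 4*sin(x) + 3*cos(x)/4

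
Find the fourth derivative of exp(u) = exp(u)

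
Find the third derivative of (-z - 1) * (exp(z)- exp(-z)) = (-z*exp(2*z) - z - 4*exp(2*z) + 2)*exp(-z)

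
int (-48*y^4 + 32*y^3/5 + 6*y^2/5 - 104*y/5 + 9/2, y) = -48*y^5/5 + 8*y^4/5 + 2*y^3/5 - 52*y^2/5 + 9*y/2 + C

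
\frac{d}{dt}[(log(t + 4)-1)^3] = (3*log(t + 4)^2 - 6*log(t + 4) + 3)/(t + 4)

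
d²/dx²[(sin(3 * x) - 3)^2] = 54*sin(3*x) + 18*cos(6*x)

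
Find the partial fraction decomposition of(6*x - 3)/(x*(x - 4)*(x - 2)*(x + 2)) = 5/(16*(x + 2)) - 9/(16*(x - 2)) + 7/(16*(x - 4)) - 3/(16*x)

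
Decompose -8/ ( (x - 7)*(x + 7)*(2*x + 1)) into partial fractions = 32/(195*(2*x + 1)) - 4/(91*(x + 7)) - 4/(105*(x - 7))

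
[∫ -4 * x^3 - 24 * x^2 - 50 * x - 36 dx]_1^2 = -182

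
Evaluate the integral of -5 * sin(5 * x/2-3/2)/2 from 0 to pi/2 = -sin((pi + 6)/4) - cos(3/2)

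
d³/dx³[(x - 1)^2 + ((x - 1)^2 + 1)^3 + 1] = 120*x^3 - 360*x^2 + 432*x - 192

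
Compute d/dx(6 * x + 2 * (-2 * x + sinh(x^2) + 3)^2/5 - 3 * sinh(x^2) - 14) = -16*x^2*cosh(x^2)/5 + 4*x*sinh(2*x^2)/5 - 6*x*cosh(x^2)/5 + 16*x/5 - 8*sinh(x^2)/5 + 6/5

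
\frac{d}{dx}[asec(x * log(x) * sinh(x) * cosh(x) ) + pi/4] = (x*log(x)*cosh(2*x) + log(x)*sinh(2*x)/2 + sinh(2*x)/2)/(x^2*sqrt(1 - 8/(x^2*(cosh(4*x) - 1)*log(x)^2))*log(x)^2*sinh(x)^2*cosh(x)^2)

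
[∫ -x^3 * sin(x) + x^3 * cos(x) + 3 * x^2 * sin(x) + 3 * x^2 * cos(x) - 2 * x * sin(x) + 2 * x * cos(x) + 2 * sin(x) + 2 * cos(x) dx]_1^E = (2*E + exp(3))*(cos(E) + sin(E)) - 3*sin(1) - 3*cos(1)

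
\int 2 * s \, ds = s^2 + C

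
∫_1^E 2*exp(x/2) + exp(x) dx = -(exp(1/2) + 2)^2 + (2 + exp(E/2))^2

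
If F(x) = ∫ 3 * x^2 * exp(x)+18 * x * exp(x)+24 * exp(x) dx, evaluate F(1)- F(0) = -12 + 27*E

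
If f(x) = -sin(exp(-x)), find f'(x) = exp(-x)*cos(exp(-x))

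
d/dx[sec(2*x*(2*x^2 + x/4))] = 12*x^2*tan(4*x^3 + x^2/2)*sec(4*x^3 + x^2/2) + x*tan(4*x^3 + x^2/2)*sec(4*x^3 + x^2/2)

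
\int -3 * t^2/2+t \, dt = -t^3/2 + t^2/2 + C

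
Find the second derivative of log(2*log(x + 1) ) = (-log(x + 1) - 1)/(x^2*log(x + 1)^2 + 2*x*log(x + 1)^2 + log(x + 1)^2)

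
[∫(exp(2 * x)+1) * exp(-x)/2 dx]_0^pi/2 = -exp(-pi/2)/2 + exp(pi/2)/2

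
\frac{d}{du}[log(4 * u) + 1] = 1/u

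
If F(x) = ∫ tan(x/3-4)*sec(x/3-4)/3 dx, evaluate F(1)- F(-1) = sec(11/3) - sec(13/3)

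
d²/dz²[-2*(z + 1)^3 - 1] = -12*z - 12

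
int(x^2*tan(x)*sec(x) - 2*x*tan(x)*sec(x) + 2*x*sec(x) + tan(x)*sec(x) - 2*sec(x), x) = (x - 1)^2*sec(x) + C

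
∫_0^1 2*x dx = 1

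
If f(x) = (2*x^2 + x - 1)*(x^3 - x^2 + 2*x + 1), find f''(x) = 40*x^3 - 12*x^2 + 12*x + 10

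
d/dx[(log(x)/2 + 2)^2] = (log(x) + 4)/(2*x)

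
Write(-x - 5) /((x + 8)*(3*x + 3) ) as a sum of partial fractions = -1/(7*(x + 8)) - 4/(21*(x + 1))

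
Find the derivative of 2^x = 2^x*log(2)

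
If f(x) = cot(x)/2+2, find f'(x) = -1/(2*sin(x)^2)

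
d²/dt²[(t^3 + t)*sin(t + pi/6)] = -t^3*sin(t + pi/6) + 6*t^2*cos(t + pi/6) + 5*t*sin(t + pi/6) + 2*cos(t + pi/6)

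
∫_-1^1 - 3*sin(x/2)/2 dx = 0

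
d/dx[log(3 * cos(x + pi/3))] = -tan(x + pi/3)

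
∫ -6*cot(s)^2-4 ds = 2*s + 6*cot(s) + C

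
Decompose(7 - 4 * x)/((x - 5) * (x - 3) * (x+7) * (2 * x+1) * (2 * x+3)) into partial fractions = -4/(99*(2*x + 3)) + 36/(1001*(2*x + 1)) + 7/(3432*(x + 7)) + 1/(252*(x - 3)) - 1/(264*(x - 5))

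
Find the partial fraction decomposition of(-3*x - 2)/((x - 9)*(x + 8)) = -22/(17*(x + 8)) - 29/(17*(x - 9))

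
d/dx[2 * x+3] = 2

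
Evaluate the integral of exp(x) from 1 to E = -E + exp(E)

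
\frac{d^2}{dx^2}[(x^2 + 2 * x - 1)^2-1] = 12*x^2 + 24*x + 4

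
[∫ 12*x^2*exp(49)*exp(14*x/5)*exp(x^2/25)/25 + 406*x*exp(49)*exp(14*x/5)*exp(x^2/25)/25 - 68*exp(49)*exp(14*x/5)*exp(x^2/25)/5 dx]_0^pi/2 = 7*exp(49) + (-7 + 3*pi)*exp((pi/10 + 7)^2)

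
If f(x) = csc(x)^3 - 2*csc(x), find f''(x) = (2 - 13/sin(x)^2 + 12/sin(x)^4)/sin(x)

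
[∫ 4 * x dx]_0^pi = 2*pi^2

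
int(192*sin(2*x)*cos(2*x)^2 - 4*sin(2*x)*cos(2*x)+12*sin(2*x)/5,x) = (256*sin(x)^4 - 380*sin(x)^2 + 952/5)*sin(x)^2 + C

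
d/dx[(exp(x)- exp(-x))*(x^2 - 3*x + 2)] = (x^2*exp(2*x) + x^2 - x*exp(2*x) - 5*x - exp(2*x) + 5)*exp(-x)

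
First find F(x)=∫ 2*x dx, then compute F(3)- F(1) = 8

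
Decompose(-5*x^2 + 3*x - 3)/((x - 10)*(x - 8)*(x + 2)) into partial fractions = -29/(120*(x + 2)) + 299/(20*(x - 8)) - 473/(24*(x - 10))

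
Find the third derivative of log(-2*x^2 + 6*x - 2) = (4*x^3 - 18*x^2 + 42*x - 36)/(x^6 - 9*x^5 + 30*x^4 - 45*x^3 + 30*x^2 - 9*x + 1)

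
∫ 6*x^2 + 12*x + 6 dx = 2*x^3 + 6*x^2 + 6*x + C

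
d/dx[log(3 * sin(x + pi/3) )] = 1/tan(x + pi/3)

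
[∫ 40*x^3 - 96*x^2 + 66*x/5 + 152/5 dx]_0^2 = -44/5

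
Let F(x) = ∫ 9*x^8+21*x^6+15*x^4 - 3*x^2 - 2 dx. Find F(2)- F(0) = 980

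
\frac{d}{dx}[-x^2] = -2*x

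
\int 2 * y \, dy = y^2 + C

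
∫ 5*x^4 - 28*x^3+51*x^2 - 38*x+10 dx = x^5 - 7*x^4 + 17*x^3 - 19*x^2 + 10*x + C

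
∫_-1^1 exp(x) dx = E - exp(-1)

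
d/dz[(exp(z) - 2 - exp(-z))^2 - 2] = (2*exp(4*z) - 4*exp(3*z) - 4*exp(z) - 2)*exp(-2*z)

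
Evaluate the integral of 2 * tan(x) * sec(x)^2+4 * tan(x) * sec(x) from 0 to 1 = -9 + (sec(1) + 2)^2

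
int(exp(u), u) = exp(u) + C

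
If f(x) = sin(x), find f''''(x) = sin(x)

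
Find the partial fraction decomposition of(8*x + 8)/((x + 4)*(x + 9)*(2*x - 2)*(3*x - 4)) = 63/(124*(3*x - 4)) + 16/(775*(x + 9)) - 3/(100*(x + 4)) - 4/(25*(x - 1))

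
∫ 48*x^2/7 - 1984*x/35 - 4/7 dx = 16*x^3/7 - 992*x^2/35 - 4*x/7 + C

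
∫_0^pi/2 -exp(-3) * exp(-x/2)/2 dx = -exp(-3) + exp(-3 - pi/4)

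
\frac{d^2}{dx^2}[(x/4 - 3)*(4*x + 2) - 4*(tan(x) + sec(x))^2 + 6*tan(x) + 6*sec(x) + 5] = 2*((1 - cos(2*x))^2 - 92*sin(x) + 4*sin(3*x) + 12*sqrt(2)*sin(2*x + pi/4) + 15*cos(x) - 24*cos(2*x)*tan(x)^2 - 3*cos(3*x) - 24*tan(x)^2 - 40)/(cos(2*x) + 1)^2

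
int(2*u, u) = u^2 + C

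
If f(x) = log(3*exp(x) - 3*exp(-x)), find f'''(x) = (8*exp(4*x) + 8*exp(2*x))/(exp(6*x) - 3*exp(4*x) + 3*exp(2*x) - 1)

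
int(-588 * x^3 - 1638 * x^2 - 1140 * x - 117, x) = -147*x^4 - 546*x^3 - 570*x^2 - 117*x + C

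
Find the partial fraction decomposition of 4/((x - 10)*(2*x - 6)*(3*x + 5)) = 9/(245*(3*x + 5)) - 1/(49*(x - 3)) + 2/(245*(x - 10))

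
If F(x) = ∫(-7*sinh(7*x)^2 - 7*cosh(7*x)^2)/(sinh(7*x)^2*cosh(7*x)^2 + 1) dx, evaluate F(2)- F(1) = -acot(sinh(14)/2) + acot(sinh(28)/2)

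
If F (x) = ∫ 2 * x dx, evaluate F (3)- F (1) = 8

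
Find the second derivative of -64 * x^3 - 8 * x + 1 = -384*x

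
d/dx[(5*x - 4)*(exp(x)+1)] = 5*x*exp(x) + exp(x) + 5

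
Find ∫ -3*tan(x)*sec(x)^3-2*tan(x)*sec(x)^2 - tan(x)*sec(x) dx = (sin(x)^2 - cos(x) - 2)/cos(x)^3 + C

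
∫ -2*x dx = -x^2 + C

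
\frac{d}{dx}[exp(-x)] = -exp(-x)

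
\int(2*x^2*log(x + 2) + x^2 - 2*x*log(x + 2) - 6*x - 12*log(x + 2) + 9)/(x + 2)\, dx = (x - 3)^2*log(x + 2) + C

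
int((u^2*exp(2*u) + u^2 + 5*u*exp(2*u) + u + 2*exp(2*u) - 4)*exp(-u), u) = 2*(u^2 + 3*u - 1)*sinh(u) + C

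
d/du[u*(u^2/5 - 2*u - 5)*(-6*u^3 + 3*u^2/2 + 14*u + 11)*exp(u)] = -6*u^6*exp(u)/5 + 51*u^5*exp(u)/10 + 913*u^4*exp(u)/10 + 859*u^3*exp(u)/10 - 1919*u^2*exp(u)/10 - 239*u*exp(u) - 55*exp(u)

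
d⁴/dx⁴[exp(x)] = exp(x)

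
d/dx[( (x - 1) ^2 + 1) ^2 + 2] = 4*x^3 - 12*x^2 + 16*x - 8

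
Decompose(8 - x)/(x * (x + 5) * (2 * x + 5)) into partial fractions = -42/(25*(2*x + 5)) + 13/(25*(x + 5)) + 8/(25*x)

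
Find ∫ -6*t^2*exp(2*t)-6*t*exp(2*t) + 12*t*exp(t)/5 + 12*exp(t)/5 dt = 3*t*(-5*t*exp(t) + 4)*exp(t)/5 + C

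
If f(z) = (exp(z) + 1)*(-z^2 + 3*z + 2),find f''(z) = -z^2*exp(z) - z*exp(z) + 6*exp(z) - 2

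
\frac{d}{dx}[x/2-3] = 1/2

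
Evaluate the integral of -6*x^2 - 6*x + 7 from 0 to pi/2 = -3 + (-3 + pi)*(-3*pi/2 - pi^2/4 - 1)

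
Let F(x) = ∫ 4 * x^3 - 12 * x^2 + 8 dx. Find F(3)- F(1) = -8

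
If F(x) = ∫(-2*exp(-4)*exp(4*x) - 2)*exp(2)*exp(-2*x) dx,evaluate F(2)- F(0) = -2*exp(2) + 2*exp(-2)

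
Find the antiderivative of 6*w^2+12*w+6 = 2*w^3 + 6*w^2 + 6*w + C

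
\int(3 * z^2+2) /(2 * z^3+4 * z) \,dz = log(z*(z^2 + 2))/2 + C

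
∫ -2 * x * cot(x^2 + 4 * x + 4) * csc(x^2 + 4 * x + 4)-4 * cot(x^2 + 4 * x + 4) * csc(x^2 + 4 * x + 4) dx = csc((x + 2)^2) + C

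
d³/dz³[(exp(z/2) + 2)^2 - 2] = exp(z/2)/2 + exp(z)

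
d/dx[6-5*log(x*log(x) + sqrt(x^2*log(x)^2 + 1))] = (-5*x*log(x)^2 - 5*x*log(x) - 5*sqrt(x^2*log(x)^2 + 1)*log(x) - 5*sqrt(x^2*log(x)^2 + 1))/(x^2*log(x)^2 + x*sqrt(x^2*log(x)^2 + 1)*log(x) + 1)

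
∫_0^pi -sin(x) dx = -2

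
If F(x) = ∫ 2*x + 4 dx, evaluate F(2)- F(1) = 7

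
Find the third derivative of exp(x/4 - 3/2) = exp(x/4 - 3/2)/64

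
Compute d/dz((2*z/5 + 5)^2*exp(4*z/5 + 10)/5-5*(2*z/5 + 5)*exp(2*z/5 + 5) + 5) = 16*z^2*exp(4*z/5 + 10)/625 - 4*z*exp(2*z/5 + 5)/5 + 88*z*exp(4*z/5 + 10)/125 - 12*exp(2*z/5 + 5) + 24*exp(4*z/5 + 10)/5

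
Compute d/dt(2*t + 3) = 2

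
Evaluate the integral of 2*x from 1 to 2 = 3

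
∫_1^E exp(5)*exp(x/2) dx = -2*exp(11/2) + 2*exp(E/2 + 5)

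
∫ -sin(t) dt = cos(t) + C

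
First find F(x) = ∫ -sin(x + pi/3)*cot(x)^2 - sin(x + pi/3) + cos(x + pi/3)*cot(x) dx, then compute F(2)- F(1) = -sin(1 + pi/3)*cot(1) + sin(pi/3 + 2)*cot(2)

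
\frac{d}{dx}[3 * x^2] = 6*x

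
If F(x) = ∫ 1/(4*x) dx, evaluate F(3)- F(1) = log(3)/4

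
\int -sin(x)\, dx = cos(x) + C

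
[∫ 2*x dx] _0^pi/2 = pi^2/4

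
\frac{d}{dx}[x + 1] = 1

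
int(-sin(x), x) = cos(x) + C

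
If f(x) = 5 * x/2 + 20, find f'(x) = 5/2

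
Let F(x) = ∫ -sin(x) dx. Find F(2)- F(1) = -cos(1) + cos(2)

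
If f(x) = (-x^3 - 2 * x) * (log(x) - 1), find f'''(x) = (-6*x^2*log(x) - 5*x^2 + 2)/x^2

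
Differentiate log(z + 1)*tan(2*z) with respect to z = (4*z*log(z + 1) + 4*log(z + 1) + sin(4*z))/((z + 1)*(cos(4*z) + 1))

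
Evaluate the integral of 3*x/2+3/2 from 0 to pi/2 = -3/4 + 3*(1 + pi/2)^2/4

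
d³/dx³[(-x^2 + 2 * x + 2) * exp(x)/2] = -x^2*exp(x)/2 - 2*x*exp(x) + exp(x)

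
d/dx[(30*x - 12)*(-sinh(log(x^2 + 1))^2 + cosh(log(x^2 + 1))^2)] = 30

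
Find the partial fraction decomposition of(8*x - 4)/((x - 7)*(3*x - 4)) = -20/(17*(3*x - 4)) + 52/(17*(x - 7))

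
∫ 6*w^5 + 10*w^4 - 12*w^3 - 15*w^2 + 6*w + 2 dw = w^6 + 2*w^5 - 3*w^4 - 5*w^3 + 3*w^2 + 2*w + C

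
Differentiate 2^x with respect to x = 2^x*log(2)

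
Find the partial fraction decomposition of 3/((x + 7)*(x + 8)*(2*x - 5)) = 4/(133*(2*x - 5)) + 1/(7*(x + 8)) - 3/(19*(x + 7))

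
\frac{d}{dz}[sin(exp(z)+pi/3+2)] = exp(z)*cos(exp(z) + pi/3 + 2)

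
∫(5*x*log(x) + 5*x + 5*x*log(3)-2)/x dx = (5*x - 2)*log(3*x) + C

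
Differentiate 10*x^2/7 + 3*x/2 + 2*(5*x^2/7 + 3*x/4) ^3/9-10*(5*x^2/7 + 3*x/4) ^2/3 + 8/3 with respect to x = 500*x^5/1029 + 125*x^4/98 - 1685*x^3/294 - 2337*x^2/224 - 25*x/28 + 3/2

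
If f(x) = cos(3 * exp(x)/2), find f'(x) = -3*exp(x)*sin(3*exp(x)/2)/2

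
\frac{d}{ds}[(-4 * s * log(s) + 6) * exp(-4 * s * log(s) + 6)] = (16*s*log(s)^2 + 16*s*log(s) - 28*log(s) - 28)*exp(-4*s*log(s) + 6)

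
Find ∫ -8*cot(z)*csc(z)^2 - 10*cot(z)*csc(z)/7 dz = 2*(5 + 14/sin(z))/(7*sin(z)) + C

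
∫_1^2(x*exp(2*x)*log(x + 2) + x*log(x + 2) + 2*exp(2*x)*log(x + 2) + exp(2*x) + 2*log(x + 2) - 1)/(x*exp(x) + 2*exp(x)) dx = -(E - exp(-1))*log(3) + (-exp(-2) + exp(2))*log(4)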